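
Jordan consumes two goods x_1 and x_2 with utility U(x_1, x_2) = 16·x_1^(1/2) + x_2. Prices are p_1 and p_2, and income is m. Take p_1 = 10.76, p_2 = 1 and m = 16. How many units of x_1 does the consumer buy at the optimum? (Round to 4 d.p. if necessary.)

x_1* = 0.5528

Utility is quasi-linear in x_2; the FOC for x_1 is 8/√x_1 = p_1/p_2.
Solve: √x_1 = 8·p_2/p_1, so x_1*(p_1,p_2) = (8·p_2/p_1)², and x_2* = (m − p_1·x_1*)/p_2.
Plugging in: x_1* = (8·1/10.76)² = 0.5528.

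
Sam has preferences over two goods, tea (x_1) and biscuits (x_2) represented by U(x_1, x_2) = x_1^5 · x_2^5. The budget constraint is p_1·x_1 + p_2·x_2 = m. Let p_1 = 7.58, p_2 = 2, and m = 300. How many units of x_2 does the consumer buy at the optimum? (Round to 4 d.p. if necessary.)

The MRS is x_2/x_1. Set MRS = p_1/p_2.
So 5·p_2·x_2 = 5·p_1·x_1; combined with the budget, a share 0.5 of income goes to x_1.
Demand: x_1*(p_1,p_2,m) = 0.5·m/p_1 and x_2* = 0.5·m/p_2.
At p_1=7.58, p_2=2, m=300: x_2* = 0.5·300/2 = 75.

x_2* = 75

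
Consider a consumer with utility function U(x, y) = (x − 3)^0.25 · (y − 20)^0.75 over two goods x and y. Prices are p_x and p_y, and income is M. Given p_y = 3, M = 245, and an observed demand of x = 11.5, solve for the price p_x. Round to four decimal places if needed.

This is Cobb-Douglas in (x−3, y−20): tangency gives 0.25·p_y·(y−20) = 0.75·p_x·(x−3).
Substituting into the budget: x* = 3 + 0.25·(M − 3·p_x − 20·p_y)/p_x, and y* = 20 + 0.75·(…)/p_y.
Set x* = 11.5 in the demand function and solve for p_x: p_x = 5.

p_x = 5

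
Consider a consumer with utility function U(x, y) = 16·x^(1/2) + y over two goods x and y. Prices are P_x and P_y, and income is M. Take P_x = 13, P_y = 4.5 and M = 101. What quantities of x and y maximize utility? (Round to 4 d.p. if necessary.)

Solve: √x = 8·P_y/P_x, so x*(P_x,P_y) = (8·P_y/P_x)², and y* = (M − P_x·x*)/P_y.
Plugging in: x* = (8·4.5/13)² = 7.6686, y* = 0.2906.

x* = 7.6686, y* = 0.2906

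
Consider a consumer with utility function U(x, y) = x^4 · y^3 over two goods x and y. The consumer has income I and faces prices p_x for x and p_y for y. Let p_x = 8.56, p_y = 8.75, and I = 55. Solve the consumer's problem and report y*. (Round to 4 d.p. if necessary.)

y* = 2.6939

MU_x/MU_y = (4·y)/(3·x); tangency sets this equal to p_x/p_y.
So 4·p_y·y = 3·p_x·x; combined with the budget, a share 4/7 of income goes to x.
Demand: x*(p_x,p_y,I) = 4/7·I/p_x and y* = 3/7·I/p_y.
At p_x=8.56, p_y=8.75, I=55: y* = 3/7·55/8.75 = 2.6939.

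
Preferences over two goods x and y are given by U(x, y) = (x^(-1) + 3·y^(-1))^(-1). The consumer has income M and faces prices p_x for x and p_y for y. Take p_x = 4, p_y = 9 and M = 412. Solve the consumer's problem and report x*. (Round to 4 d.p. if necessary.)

MRS = MU_x/MU_y = (1/3)·(y/x)^(2). Set equal to p_x/p_y.
Hence y/x = (3·p_x/p_y)^(1/(2)), i.e. raised to the 0.5 power.
With the ratio pinned down, the budget gives x* = M/(p_x + p_y·(y/x)) and y* = (y/x)·x*.
Numerically y/x = 1.154701, so x* = 412/(4 + 9·1.154701) = 28.6264.

x* = 28.6264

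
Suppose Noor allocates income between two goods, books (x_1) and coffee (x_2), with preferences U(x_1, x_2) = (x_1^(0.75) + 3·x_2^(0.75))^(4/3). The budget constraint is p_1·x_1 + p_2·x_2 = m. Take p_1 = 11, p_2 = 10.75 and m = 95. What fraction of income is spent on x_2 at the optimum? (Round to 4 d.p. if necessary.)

share on x_2 = 0.9886

MRS = MU_x_1/MU_x_2 = (1/3)·(x_2/x_1)^(0.25). Set equal to p_1/p_2.
Hence x_2/x_1 = (3·p_1/p_2)^(1/(0.25)), i.e. raised to the 4 power.
Substitute x_2 = (x_2/x_1)·x_1 into the budget: x_1* = m/(p_1 + p_2·(x_2/x_1)).
Numerically x_2/x_1 = 88.801827, so x_1* = 95/(11 + 10.75·88.801827) = 0.0984 and x_2* = 88.801827·0.0984 = 8.7365.
Expenditure on x_2: 10.75·8.7365 = 93.9178; share = 0.9886.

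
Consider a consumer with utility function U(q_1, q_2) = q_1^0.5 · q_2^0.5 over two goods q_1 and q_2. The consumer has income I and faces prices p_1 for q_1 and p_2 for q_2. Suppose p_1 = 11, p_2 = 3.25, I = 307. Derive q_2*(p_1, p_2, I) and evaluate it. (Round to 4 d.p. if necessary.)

The MRS is q_2/q_1. Set MRS = p_1/p_2.
Rearranging, p_2·q_2 = p_1·q_1. Substituting into the budget gives p_1·q_1·(1 + 1) = I.
Demand: q_1*(p_1,p_2,I) = 0.5·I/p_1 and q_2* = 0.5·I/p_2.
At p_1=11, p_2=3.25, I=307: q_2* = 0.5·307/3.25 = 47.2308.

q_2* = 47.2308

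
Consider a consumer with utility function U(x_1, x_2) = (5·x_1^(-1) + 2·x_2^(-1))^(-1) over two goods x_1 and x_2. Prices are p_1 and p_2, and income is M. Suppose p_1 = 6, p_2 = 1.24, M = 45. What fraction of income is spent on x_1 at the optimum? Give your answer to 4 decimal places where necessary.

With the ratio pinned down, the budget gives x_1* = M/(p_1 + p_2·(x_2/x_1)) and x_2* = (x_2/x_1)·x_1*.
Numerically x_2/x_1 = 1.391217, so x_1* = 45/(6 + 1.24·1.391217) = 5.8252 and x_2* = 1.391217·5.8252 = 8.1041.
Expenditure on x_1: 6·5.8252 = 34.951; share = 0.7767.

share on x_1 = 0.7767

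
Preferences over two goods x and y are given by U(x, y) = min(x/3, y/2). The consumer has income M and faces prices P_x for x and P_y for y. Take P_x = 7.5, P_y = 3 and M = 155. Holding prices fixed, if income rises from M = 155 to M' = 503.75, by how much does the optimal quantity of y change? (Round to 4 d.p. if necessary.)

Δy* = 24.4737

Demand: x*(P_x,P_y,M) = 3·M/(3·P_x + 2·P_y), y* = 2·M/(3·P_x + 2·P_y).
Here 3·7.5 + 2·3 = 28.5, giving y* = 10.8772.
At M' = 503.75: y* = 35.3509. Change: 35.3509 − 10.8772 = 24.4737.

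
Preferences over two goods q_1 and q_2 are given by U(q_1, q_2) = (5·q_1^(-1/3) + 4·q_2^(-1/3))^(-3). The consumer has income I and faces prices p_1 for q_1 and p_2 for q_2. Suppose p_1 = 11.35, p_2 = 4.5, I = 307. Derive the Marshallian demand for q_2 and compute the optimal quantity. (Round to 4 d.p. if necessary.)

From the CES first-order condition, (5/4)·(q_2/q_1)^(4/3) = p_1/p_2.
Solve for the ratio: q_2/q_1 = [(4/5)·p_1/p_2]^(0.75).
With the ratio pinned down, the budget gives q_1* = I/(p_1 + p_2·(q_2/q_1)) and q_2* = (q_2/q_1)·q_1*.
Numerically q_2/q_1 = 1.692992, so q_1* = 307/(11.35 + 4.5·1.692992) = 16.1848 and q_2* = 1.692992·16.1848 = 27.4007.

q_2* = 27.4007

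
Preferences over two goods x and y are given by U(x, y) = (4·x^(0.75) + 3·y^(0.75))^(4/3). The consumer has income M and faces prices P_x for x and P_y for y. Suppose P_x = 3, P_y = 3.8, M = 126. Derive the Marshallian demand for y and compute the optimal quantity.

y* = 4.4669

Substitute y = (y/x)·x into the budget: x* = M/(P_x + P_y·(y/x)).
Numerically y/x = 0.122912, so x* = 126/(3 + 3.8·0.122912) = 36.342 and y* = 0.122912·36.342 = 4.4669.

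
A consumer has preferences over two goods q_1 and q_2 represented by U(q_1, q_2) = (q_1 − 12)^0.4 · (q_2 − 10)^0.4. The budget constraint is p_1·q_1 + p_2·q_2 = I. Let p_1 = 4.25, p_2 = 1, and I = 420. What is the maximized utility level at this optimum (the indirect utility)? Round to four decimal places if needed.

V = 35.6366

This is Cobb-Douglas in (q_1−12, q_2−10): tangency gives 0.4·p_2·(q_2−10) = 0.4·p_1·(q_1−12).
Substituting into the budget: q_1* = 12 + 0.5·(I − 12·p_1 − 10·p_2)/p_1, and q_2* = 10 + 0.5·(…)/p_2.
Discretionary income = 420 − 12·4.25 − 10·1 = 359; q_1* = 12 + 0.5·359/4.25 = 54.2353; q_2* = 10 + 0.5·359/1 = 189.5.
Utility at the optimum: U(54.2353, 189.5) = 35.6366.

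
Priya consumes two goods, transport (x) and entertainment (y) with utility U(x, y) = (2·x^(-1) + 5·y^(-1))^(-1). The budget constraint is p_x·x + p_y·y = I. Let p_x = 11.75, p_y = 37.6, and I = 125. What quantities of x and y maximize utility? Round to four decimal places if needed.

x* = 2.7788, y* = 2.4561

MU_x ∝ 2·x^(-2), MU_y ∝ 5·y^(-2), so MRS = (2/5)·(y/x)^(2) = p_x/p_y.
Hence y/x = ((5/2)·p_x/p_y)^(1/(2)), i.e. raised to the 0.5 power.
With the ratio pinned down, the budget gives x* = I/(p_x + p_y·(y/x)) and y* = (y/x)·x*.
Numerically y/x = 0.883883, so x* = 125/(11.75 + 37.6·0.883883) = 2.7788 and y* = 0.883883·2.7788 = 2.4561.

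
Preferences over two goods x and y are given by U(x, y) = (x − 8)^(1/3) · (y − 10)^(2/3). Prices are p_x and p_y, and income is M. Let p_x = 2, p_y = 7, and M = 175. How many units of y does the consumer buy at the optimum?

y* = 18.4762

MRS = (1/2)·(y−10)/(x−8). Tangency with p_x/p_y gives y−10 = 2·(p_x/p_y)·(x−8).
After buying the subsistence bundle (8, 10), a share 1/3 of the remaining income goes to x: x* = 8 + 1/3·(M − 8p_x − 10p_y)/p_x.
Discretionary income = 175 − 8·2 − 10·7 = 89; y* = 10 + 2/3·89/7 = 18.4762.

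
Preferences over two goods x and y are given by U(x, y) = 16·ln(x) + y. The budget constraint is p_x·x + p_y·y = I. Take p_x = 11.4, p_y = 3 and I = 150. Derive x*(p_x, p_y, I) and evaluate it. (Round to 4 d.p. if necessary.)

MU_x = 16/x, MU_y = 1. Tangency: 16/x = p_x/p_y.
So x*(p_x,p_y) = 16·p_y/p_x, independent of income; and y* = (I − 16·p_y)/p_y.
At the given prices: x* = 16·3/11.4 = 4.2105.

x* = 4.2105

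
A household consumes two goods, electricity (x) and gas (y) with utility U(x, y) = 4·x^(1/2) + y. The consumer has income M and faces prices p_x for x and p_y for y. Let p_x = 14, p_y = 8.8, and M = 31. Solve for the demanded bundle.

x* = 1.5804, y* = 1.0084

MU_x = 2/√x, MU_y = 1. Tangency: 2/√x = p_x/p_y.
Thus x* = (2·p_y/p_x)² — independent of M — with the rest of income spent on y.
Plugging in: x* = (2·8.8/14)² = 1.5804, y* = 1.0084.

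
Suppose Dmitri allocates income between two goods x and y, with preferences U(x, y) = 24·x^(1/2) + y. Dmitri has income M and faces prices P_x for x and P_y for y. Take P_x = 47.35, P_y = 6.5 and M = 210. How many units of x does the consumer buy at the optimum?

x* = 2.7136

Utility is quasi-linear in y; the FOC for x is 12/√x = P_x/P_y.
Solve: √x = 12·P_y/P_x, so x*(P_x,P_y) = (12·P_y/P_x)², and y* = (M − P_x·x*)/P_y.
Plugging in: x* = (12·6.5/47.35)² = 2.7136.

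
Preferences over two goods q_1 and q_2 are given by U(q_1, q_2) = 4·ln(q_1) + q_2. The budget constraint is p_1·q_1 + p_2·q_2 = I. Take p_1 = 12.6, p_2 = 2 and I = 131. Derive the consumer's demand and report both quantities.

Set MRS = p_1/p_2: (4/q_1)/1 = p_1/p_2.
So q_1*(p_1,p_2) = 4·p_2/p_1, independent of income; and q_2* = (I − 4·p_2)/p_2.
At the given prices: q_1* = 4·2/12.6 = 0.6349, and q_2* = 61.5.

q_1* = 0.6349, q_2* = 61.5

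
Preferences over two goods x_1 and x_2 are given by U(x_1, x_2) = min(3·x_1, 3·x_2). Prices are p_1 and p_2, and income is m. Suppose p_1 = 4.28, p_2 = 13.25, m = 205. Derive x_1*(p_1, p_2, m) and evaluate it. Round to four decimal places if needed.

Leontief preferences: the optimum is at the kink where x_1/3 = x_2/3, i.e. x_2 = x_1.
Budget: p_1·x_1 + p_2·x_1 = m, so (3·p_1 + 3·p_2)·x_1 = 3·m.
Demand: x_1*(p_1,p_2,m) = 3·m/(3·p_1 + 3·p_2), x_2* = 3·m/(3·p_1 + 3·p_2).
Here 3·4.28 + 3·13.25 = 52.59, giving x_1* = 11.6942.

x_1* = 11.6942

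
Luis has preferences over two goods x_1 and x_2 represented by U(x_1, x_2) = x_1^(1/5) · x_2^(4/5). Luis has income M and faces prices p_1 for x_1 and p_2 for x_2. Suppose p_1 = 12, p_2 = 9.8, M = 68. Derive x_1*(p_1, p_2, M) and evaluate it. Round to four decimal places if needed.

Demand: x_1*(p_1,p_2,M) = 0.2·M/p_1 and x_2* = 0.8·M/p_2.
At p_1=12, p_2=9.8, M=68: x_1* = 0.2·68/12 = 1.1333.

x_1* = 1.1333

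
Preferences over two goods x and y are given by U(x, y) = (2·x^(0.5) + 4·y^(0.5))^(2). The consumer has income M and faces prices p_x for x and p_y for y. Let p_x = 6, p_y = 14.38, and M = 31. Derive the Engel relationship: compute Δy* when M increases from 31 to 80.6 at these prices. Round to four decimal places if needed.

Δy* = 2.1569

MRS = MU_x/MU_y = (1/2)·(y/x)^(0.5). Set equal to p_x/p_y.
Hence y/x = (2·p_x/p_y)^(1/(0.5)), i.e. raised to the 2 power.
Substitute y = (y/x)·x into the budget: x* = M/(p_x + p_y·(y/x)).
Numerically y/x = 0.696377, so x* = 31/(6 + 14.38·0.696377) = 1.9358 and y* = 0.696377·1.9358 = 1.3481.
At M' = 80.6: y* = 3.505. Change: 3.505 − 1.3481 = 2.1569.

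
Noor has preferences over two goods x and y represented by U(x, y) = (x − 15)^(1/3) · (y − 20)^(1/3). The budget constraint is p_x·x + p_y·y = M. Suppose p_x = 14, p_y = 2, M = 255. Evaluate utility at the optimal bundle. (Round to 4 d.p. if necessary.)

V = 0.6066

MRS = (y−20)/(x−15). Tangency with p_x/p_y gives y−20 = (p_x/p_y)·(x−15).
After buying the subsistence bundle (15, 20), a share 0.5 of the remaining income goes to x: x* = 15 + 0.5·(M − 15p_x − 20p_y)/p_x.
Discretionary income = 255 − 15·14 − 20·2 = 5; x* = 15 + 0.5·5/14 = 15.1786; y* = 20 + 0.5·5/2 = 21.25.
Utility at the optimum: U(15.1786, 21.25) = 0.6066.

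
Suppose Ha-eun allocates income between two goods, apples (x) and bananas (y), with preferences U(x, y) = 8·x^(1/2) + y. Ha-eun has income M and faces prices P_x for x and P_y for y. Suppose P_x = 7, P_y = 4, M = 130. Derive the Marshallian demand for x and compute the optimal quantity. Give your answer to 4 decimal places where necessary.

x* = 5.2245

Utility is quasi-linear in y; the FOC for x is 4/√x = P_x/P_y.
Solve: √x = 4·P_y/P_x, so x*(P_x,P_y) = (4·P_y/P_x)², and y* = (M − P_x·x*)/P_y.
Plugging in: x* = (4·4/7)² = 5.2245.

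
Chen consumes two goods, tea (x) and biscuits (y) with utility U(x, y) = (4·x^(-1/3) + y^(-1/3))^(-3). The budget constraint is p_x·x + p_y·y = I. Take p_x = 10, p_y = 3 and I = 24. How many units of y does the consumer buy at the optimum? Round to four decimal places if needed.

With the ratio pinned down, the budget gives x* = I/(p_x + p_y·(y/x)) and y* = (y/x)·x*.
Numerically y/x = 0.872196, so x* = 24/(10 + 3·0.872196) = 1.9023 and y* = 0.872196·1.9023 = 1.6591.

y* = 1.6591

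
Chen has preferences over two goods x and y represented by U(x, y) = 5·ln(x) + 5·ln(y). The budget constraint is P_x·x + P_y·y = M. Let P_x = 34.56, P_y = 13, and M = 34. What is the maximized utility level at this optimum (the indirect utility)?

V = -2.2061

The MRS is y/x. Set MRS = P_x/P_y.
Rearranging, P_y·y = P_x·x. Substituting into the budget gives P_x·x·(1 + 1) = M.
Demand: x*(P_x,P_y,M) = 0.5·M/P_x and y* = 0.5·M/P_y.
At P_x=34.56, P_y=13, M=34: x* = 0.5·34/34.56 = 0.4919, y* = 1.3077.
Utility at the optimum: U(0.4919, 1.3077) = -2.2061.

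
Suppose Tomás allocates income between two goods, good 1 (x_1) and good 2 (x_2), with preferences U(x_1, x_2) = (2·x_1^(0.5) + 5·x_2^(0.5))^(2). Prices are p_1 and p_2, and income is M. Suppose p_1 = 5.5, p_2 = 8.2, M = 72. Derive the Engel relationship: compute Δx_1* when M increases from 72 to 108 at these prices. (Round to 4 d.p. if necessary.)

Δx_1* = 1.2607

MRS = MU_x_1/MU_x_2 = (2/5)·(x_2/x_1)^(0.5). Set equal to p_1/p_2.
Hence x_2/x_1 = ((5/2)·p_1/p_2)^(1/(0.5)), i.e. raised to the 2 power.
With the ratio pinned down, the budget gives x_1* = M/(p_1 + p_2·(x_2/x_1)) and x_2* = (x_2/x_1)·x_1*.
Numerically x_2/x_1 = 2.811756, so x_1* = 72/(5.5 + 8.2·2.811756) = 2.5213.
At M' = 108: x_1* = 3.782. Change: 3.782 − 2.5213 = 1.2607.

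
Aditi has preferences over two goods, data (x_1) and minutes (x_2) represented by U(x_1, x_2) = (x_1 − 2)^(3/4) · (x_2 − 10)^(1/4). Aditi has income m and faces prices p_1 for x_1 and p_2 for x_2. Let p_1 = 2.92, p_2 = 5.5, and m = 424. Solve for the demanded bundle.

x_1* = 95.2774, x_2* = 26.5073

Let x_1' = x_1−2, x_2' = x_2−10. MRS = 3·x_2'/x_1' = p_1/p_2.
Substituting into the budget: x_1* = 2 + 0.75·(m − 2·p_1 − 10·p_2)/p_1, and x_2* = 10 + 0.25·(…)/p_2.
Discretionary income = 424 − 2·2.92 − 10·5.5 = 363.16; x_1* = 2 + 0.75·363.16/2.92 = 95.2774; x_2* = 10 + 0.25·363.16/5.5 = 26.5073.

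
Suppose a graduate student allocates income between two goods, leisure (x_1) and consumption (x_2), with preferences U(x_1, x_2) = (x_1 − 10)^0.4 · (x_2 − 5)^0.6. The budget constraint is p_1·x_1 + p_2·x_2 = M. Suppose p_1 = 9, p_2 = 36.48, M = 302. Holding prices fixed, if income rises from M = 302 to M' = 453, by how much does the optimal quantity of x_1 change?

Discretionary income = 302 − 10·9 − 5·36.48 = 29.6; x_1* = 10 + 0.4·29.6/9 = 11.3156.
At M' = 453: x_1* = 18.0267. Change: 18.0267 − 11.3156 = 6.7111.

Δx_1* = 6.7111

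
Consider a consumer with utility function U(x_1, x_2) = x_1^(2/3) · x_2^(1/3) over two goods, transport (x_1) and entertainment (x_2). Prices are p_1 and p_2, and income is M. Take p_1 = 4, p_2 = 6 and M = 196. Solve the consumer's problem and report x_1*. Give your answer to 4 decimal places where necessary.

At p_1=4, p_2=6, M=196: x_1* = 2/3·196/4 = 32.6667.

x_1* = 32.6667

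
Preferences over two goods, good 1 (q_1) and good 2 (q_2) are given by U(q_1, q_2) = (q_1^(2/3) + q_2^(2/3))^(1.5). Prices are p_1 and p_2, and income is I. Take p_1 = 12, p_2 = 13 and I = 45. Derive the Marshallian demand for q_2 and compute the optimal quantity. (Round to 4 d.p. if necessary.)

MRS = MU_q_1/MU_q_2 = (q_2/q_1)^(1/3). Set equal to p_1/p_2.
Solve for the ratio: q_2/q_1 = [p_1/p_2]^(3).
Substitute q_2 = (q_2/q_1)·q_1 into the budget: q_1* = I/(p_1 + p_2·(q_2/q_1)).
Numerically q_2/q_1 = 0.786527, so q_1* = 45/(12 + 13·0.786527) = 2.0248 and q_2* = 0.786527·2.0248 = 1.5925.

q_2* = 1.5925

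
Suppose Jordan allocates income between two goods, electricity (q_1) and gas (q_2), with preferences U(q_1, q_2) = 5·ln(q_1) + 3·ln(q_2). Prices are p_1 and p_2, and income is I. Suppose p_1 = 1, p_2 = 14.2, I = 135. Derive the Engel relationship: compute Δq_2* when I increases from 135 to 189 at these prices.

MU_q_1/MU_q_2 = (5·q_2)/(3·q_1); tangency sets this equal to p_1/p_2.
So 5·p_2·q_2 = 3·p_1·q_1; combined with the budget, a share 0.625 of income goes to q_1.
Demand: q_1*(p_1,p_2,I) = 0.625·I/p_1 and q_2* = 0.375·I/p_2.
At p_1=1, p_2=14.2, I=135: q_2* = 0.375·135/14.2 = 3.5651.
At I' = 189: q_2* = 4.9912. Change: 4.9912 − 3.5651 = 1.4261.

Δq_2* = 1.4261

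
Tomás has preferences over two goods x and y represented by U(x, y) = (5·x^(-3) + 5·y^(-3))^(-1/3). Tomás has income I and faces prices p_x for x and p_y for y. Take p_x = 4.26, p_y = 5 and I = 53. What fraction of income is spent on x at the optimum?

share on x = 0.47

MU_x ∝ 5·x^(-4), MU_y ∝ 5·y^(-4), so MRS = (y/x)^(4) = p_x/p_y.
Hence y/x = (p_x/p_y)^(1/(4)), i.e. raised to the 0.25 power.
With the ratio pinned down, the budget gives x* = I/(p_x + p_y·(y/x)) and y* = (y/x)·x*.
Numerically y/x = 0.960749, so x* = 53/(4.26 + 5·0.960749) = 5.8475 and y* = 0.960749·5.8475 = 5.618.
Expenditure on x: 4.26·5.8475 = 24.9102; share = 0.47.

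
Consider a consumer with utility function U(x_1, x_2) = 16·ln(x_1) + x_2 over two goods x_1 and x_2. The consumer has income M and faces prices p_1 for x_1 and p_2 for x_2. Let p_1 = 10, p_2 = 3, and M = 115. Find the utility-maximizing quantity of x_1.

Set MRS = p_1/p_2: (16/x_1)/1 = p_1/p_2.
So x_1*(p_1,p_2) = 16·p_2/p_1, independent of income; and x_2* = (M − 16·p_2)/p_2.
At the given prices: x_1* = 16·3/10 = 4.8.

x_1* = 4.8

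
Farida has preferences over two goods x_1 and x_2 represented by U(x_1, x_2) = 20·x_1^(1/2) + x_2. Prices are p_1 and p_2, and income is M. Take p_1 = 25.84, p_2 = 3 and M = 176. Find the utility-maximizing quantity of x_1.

x_1* = 1.3479

Plugging in: x_1* = (10·3/25.84)² = 1.3479.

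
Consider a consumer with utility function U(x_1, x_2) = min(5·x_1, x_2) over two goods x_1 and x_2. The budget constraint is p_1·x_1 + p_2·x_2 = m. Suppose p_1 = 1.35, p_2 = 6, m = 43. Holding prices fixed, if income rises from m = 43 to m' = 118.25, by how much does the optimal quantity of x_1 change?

Demand: x_1*(p_1,p_2,m) = m/(p_1 + 5·p_2), x_2* = 5·m/(p_1 + 5·p_2).
Here 1.35 + 5·6 = 31.35, giving x_1* = 1.3716.
At m' = 118.25: x_1* = 3.7719. Change: 3.7719 − 1.3716 = 2.4003.

Δx_1* = 2.4003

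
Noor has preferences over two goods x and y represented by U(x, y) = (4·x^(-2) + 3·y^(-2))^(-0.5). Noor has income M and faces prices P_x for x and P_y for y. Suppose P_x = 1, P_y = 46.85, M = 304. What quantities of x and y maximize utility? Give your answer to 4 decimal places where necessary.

From the CES first-order condition, (4/3)·(y/x)^(3) = P_x/P_y.
Solve for the ratio: y/x = [(3/4)·P_x/P_y]^(1/3).
With the ratio pinned down, the budget gives x* = M/(P_x + P_y·(y/x)) and y* = (y/x)·x*.
Numerically y/x = 0.252029, so x* = 304/(1 + 46.85·0.252029) = 23.736 and y* = 0.252029·23.736 = 5.9822.

x* = 23.736, y* = 5.9822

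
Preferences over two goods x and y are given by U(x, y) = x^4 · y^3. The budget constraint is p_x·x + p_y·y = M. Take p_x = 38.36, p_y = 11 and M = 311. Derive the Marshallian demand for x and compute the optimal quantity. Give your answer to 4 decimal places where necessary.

Tangency: MRS = (4/3)·y/x = p_x/p_y.
Rearranging, p_y·y = (3/4)·p_x·x. Substituting into the budget gives p_x·x·(1 + (3/4)) = M.
Demand: x*(p_x,p_y,M) = 4/7·M/p_x and y* = 3/7·M/p_y.
At p_x=38.36, p_y=11, M=311: x* = 4/7·311/38.36 = 4.6328.

x* = 4.6328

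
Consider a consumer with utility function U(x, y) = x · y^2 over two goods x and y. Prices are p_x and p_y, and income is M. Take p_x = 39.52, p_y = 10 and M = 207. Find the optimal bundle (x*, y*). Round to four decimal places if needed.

x* = 1.746, y* = 13.8

Tangency: MRS = (1/2)·y/x = p_x/p_y.
Rearranging, p_y·y = 2·p_x·x. Substituting into the budget gives p_x·x·(1 + 2) = M.
Demand: x*(p_x,p_y,M) = 1/3·M/p_x and y* = 2/3·M/p_y.
At p_x=39.52, p_y=10, M=207: x* = 1/3·207/39.52 = 1.746, y* = 13.8.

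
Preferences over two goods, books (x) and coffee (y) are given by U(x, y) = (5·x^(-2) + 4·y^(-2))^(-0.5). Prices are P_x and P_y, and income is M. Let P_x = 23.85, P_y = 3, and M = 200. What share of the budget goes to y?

MU_x ∝ 5·x^(-3), MU_y ∝ 4·y^(-3), so MRS = (5/4)·(y/x)^(3) = P_x/P_y.
Solve for the ratio: y/x = [(4/5)·P_x/P_y]^(1/3).
Substitute y = (y/x)·x into the budget: x* = M/(P_x + P_y·(y/x)).
Numerically y/x = 1.852759, so x* = 200/(23.85 + 3·1.852759) = 6.8008 and y* = 1.852759·6.8008 = 12.6003.
Expenditure on y: 3·12.6003 = 37.8008; share = 0.189.

share on y = 0.189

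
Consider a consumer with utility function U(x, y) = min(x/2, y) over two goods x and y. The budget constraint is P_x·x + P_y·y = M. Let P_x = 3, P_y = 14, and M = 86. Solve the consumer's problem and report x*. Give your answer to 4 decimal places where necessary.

With perfect complements, no substitution: consume in ratio x:y = 2:1.
Budget: P_x·x + P_y·(1/2)·x = M, so (2·P_x + P_y)·x = 2·M.
Demand: x*(P_x,P_y,M) = 2·M/(2·P_x + P_y), y* = M/(2·P_x + P_y).
Here 2·3 + 14 = 20, giving x* = 8.6.

x* = 8.6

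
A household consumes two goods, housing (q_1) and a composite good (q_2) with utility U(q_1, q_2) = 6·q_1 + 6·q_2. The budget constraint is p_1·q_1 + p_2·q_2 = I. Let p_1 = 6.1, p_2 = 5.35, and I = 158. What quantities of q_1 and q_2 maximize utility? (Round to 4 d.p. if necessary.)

q_1* = 0, q_2* = 29.5327

q_2 gives more utility per dollar, so spend all income on q_2: q_2* = I/p_2, q_1* = 0.
Numerically: q_1* = 0, q_2* = 29.5327.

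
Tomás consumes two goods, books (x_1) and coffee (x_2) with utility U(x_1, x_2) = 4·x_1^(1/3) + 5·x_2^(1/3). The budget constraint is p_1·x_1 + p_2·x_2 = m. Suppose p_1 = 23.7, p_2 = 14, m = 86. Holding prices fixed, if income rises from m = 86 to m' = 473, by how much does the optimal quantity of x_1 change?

Δx_1* = 5.7939

MU_x_1 ∝ 4·x_1^(-2/3), MU_x_2 ∝ 5·x_2^(-2/3), so MRS = (4/5)·(x_2/x_1)^(2/3) = p_1/p_2.
Solve for the ratio: x_2/x_1 = [(5/4)·p_1/p_2]^(1.5).
Substitute x_2 = (x_2/x_1)·x_1 into the budget: x_1* = m/(p_1 + p_2·(x_2/x_1)).
Numerically x_2/x_1 = 3.07819, so x_1* = 86/(23.7 + 14·3.07819) = 1.2875.
At m' = 473: x_1* = 7.0814. Change: 7.0814 − 1.2875 = 5.7939.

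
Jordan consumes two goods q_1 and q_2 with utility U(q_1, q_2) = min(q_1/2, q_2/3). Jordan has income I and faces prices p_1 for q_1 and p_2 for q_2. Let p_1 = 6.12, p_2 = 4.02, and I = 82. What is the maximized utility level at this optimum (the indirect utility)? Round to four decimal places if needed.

V = 3.3745

Leontief preferences: the optimum is at the kink where q_1/2 = q_2/3, i.e. q_2 = (3/2)·q_1.
Budget: p_1·q_1 + p_2·(3/2)·q_1 = I, so (2·p_1 + 3·p_2)·q_1 = 2·I.
Demand: q_1*(p_1,p_2,I) = 2·I/(2·p_1 + 3·p_2), q_2* = 3·I/(2·p_1 + 3·p_2).
Here 2·6.12 + 3·4.02 = 24.3, giving q_1* = 6.749 and q_2* = 10.1235.
Utility at the optimum: U(6.749, 10.1235) = 3.3745.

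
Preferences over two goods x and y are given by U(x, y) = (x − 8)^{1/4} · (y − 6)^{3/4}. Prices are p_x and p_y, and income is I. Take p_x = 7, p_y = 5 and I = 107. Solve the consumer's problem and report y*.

y* = 9.15

This is Cobb-Douglas in (x−8, y−6): tangency gives 0.25·p_y·(y−6) = 0.75·p_x·(x−8).
Substituting into the budget: x* = 8 + 0.25·(I − 8·p_x − 6·p_y)/p_x, and y* = 6 + 0.75·(…)/p_y.
Discretionary income = 107 − 8·7 − 6·5 = 21; y* = 6 + 0.75·21/5 = 9.15.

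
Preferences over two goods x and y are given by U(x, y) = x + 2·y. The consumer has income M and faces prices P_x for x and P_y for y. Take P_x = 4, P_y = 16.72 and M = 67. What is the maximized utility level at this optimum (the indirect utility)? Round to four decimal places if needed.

Numerically: x* = 16.75, y* = 0.
Utility at the optimum: U(16.75, 0) = 16.75.

V = 16.75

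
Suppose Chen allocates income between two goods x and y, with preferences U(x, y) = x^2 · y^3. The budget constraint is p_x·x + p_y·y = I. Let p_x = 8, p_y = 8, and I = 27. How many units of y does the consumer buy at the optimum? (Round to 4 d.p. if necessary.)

Tangency: MRS = (2/3)·y/x = p_x/p_y.
So 2·p_y·y = 3·p_x·x; combined with the budget, a share 0.4 of income goes to x.
Demand: x*(p_x,p_y,I) = 0.4·I/p_x and y* = 0.6·I/p_y.
At p_x=8, p_y=8, I=27: y* = 0.6·27/8 = 2.025.

y* = 2.025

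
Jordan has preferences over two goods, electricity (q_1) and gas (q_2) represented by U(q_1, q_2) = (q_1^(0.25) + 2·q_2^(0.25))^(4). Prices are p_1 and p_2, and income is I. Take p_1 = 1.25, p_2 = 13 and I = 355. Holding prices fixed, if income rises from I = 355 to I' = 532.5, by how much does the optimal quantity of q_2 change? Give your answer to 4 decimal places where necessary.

Δq_2* = 7.3162

From the CES first-order condition, (1/2)·(q_2/q_1)^(0.75) = p_1/p_2.
Solve for the ratio: q_2/q_1 = [2·p_1/p_2]^(4/3).
With the ratio pinned down, the budget gives q_1* = I/(p_1 + p_2·(q_2/q_1)) and q_2* = (q_2/q_1)·q_1*.
Numerically q_2/q_1 = 0.111002, so q_1* = 355/(1.25 + 13·0.111002) = 131.8223 and q_2* = 0.111002·131.8223 = 14.6325.
At I' = 532.5: q_2* = 21.9487. Change: 21.9487 − 14.6325 = 7.3162.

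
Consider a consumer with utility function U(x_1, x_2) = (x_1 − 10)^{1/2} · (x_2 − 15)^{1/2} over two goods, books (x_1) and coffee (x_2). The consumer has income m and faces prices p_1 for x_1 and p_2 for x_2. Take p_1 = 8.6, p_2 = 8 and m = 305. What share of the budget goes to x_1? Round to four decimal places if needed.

Let x_1' = x_1−10, x_2' = x_2−15. MRS = x_2'/x_1' = p_1/p_2.
Substituting into the budget: x_1* = 10 + 0.5·(m − 10·p_1 − 15·p_2)/p_1, and x_2* = 15 + 0.5·(…)/p_2.
Discretionary income = 305 − 10·8.6 − 15·8 = 99; x_1* = 10 + 0.5·99/8.6 = 15.7558; x_2* = 15 + 0.5·99/8 = 21.1875.
Expenditure on x_1: 8.6·15.7558 = 135.5; share = 0.4443.

share on x_1 = 0.4443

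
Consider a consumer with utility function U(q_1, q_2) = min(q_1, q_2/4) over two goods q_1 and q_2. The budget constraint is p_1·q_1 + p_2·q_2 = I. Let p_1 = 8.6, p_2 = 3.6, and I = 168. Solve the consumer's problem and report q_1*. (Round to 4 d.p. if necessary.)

With perfect complements, no substitution: consume in ratio q_1:q_2 = 1:4.
Budget: p_1·q_1 + p_2·4·q_1 = I, so (p_1 + 4·p_2)·q_1 = I.
Demand: q_1*(p_1,p_2,I) = I/(p_1 + 4·p_2), q_2* = 4·I/(p_1 + 4·p_2).
Here 8.6 + 4·3.6 = 23, giving q_1* = 7.3043.

q_1* = 7.3043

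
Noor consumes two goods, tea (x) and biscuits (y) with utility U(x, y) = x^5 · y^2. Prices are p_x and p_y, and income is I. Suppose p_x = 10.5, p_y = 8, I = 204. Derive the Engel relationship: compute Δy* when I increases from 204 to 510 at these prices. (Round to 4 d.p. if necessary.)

Tangency: MRS = (5/2)·y/x = p_x/p_y.
Rearranging, p_y·y = (2/5)·p_x·x. Substituting into the budget gives p_x·x·(1 + (2/5)) = I.
Demand: x*(p_x,p_y,I) = 5/7·I/p_x and y* = 2/7·I/p_y.
At p_x=10.5, p_y=8, I=204: y* = 2/7·204/8 = 7.2857.
At I' = 510: y* = 18.2143. Change: 18.2143 − 7.2857 = 10.9286.

Δy* = 10.9286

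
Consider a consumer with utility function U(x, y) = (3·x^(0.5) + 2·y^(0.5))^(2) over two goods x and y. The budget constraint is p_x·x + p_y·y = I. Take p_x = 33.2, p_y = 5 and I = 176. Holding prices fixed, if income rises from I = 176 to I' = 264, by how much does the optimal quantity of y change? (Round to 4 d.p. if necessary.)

MRS = MU_x/MU_y = (3/2)·(y/x)^(0.5). Set equal to p_x/p_y.
Solve for the ratio: y/x = [(2/3)·p_x/p_y]^(2).
With the ratio pinned down, the budget gives x* = I/(p_x + p_y·(y/x)) and y* = (y/x)·x*.
Numerically y/x = 19.595378, so x* = 176/(33.2 + 5·19.595378) = 1.3417 and y* = 19.595378·1.3417 = 26.2911.
At I' = 264: y* = 39.4367. Change: 39.4367 − 26.2911 = 13.1456.

Δy* = 13.1456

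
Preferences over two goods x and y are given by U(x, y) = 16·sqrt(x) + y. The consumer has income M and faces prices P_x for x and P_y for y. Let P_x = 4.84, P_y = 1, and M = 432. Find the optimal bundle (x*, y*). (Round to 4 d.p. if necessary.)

x* = 2.7321, y* = 418.7769

MU_x = 8/√x, MU_y = 1. Tangency: 8/√x = P_x/P_y.
Thus x* = (8·P_y/P_x)² — independent of M — with the rest of income spent on y.
Plugging in: x* = (8·1/4.84)² = 2.7321, y* = 418.7769.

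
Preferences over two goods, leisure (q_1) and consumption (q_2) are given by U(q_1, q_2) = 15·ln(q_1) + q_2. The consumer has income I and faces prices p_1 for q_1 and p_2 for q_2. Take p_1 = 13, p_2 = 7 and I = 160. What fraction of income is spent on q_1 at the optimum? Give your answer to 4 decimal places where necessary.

Set MRS = p_1/p_2: (15/q_1)/1 = p_1/p_2.
So q_1*(p_1,p_2) = 15·p_2/p_1, independent of income; and q_2* = (I − 15·p_2)/p_2.
At the given prices: q_1* = 15·7/13 = 8.0769, and q_2* = 7.8571.
Expenditure on q_1: 13·8.0769 = 105; share = 0.6562.

share on q_1 = 0.6562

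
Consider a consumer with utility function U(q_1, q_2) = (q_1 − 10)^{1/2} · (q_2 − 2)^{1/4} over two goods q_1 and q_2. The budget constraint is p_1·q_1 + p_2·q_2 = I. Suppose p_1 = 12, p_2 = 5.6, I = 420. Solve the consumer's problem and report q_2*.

q_2* = 19.1905

Substituting into the budget: q_1* = 10 + 2/3·(I − 10·p_1 − 2·p_2)/p_1, and q_2* = 2 + 1/3·(…)/p_2.
Discretionary income = 420 − 10·12 − 2·5.6 = 288.8; q_2* = 2 + 1/3·288.8/5.6 = 19.1905.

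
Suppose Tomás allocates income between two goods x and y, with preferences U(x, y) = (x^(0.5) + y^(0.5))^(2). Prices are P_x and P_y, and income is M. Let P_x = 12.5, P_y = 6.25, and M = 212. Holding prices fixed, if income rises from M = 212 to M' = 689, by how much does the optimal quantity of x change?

MRS = MU_x/MU_y = (y/x)^(0.5). Set equal to P_x/P_y.
Solve for the ratio: y/x = [P_x/P_y]^(2).
Substitute y = (y/x)·x into the budget: x* = M/(P_x + P_y·(y/x)).
Numerically y/x = 4, so x* = 212/(12.5 + 6.25·4) = 5.6533.
At M' = 689: x* = 18.3733. Change: 18.3733 − 5.6533 = 12.72.

Δx* = 12.72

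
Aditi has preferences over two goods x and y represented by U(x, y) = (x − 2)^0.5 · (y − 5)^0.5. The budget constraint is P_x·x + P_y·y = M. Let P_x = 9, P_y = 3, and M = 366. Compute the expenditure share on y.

MRS = (y−5)/(x−2). Tangency with P_x/P_y gives y−5 = (P_x/P_y)·(x−2).
Substituting into the budget: x* = 2 + 0.5·(M − 2·P_x − 5·P_y)/P_x, and y* = 5 + 0.5·(…)/P_y.
Discretionary income = 366 − 2·9 − 5·3 = 333; x* = 2 + 0.5·333/9 = 20.5; y* = 5 + 0.5·333/3 = 60.5.
Expenditure on y: 3·60.5 = 181.5; share = 0.4959.

share on y = 0.4959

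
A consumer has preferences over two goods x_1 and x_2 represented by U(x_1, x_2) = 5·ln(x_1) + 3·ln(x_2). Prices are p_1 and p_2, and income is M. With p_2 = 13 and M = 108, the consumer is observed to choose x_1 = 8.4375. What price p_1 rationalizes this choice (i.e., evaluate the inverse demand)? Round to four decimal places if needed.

p_1 = 8

The MRS is (5/3)·x_2/x_1. Set MRS = p_1/p_2.
So 5·p_2·x_2 = 3·p_1·x_1; combined with the budget, a share 0.625 of income goes to x_1.
Demand: x_1*(p_1,p_2,M) = 0.625·M/p_1 and x_2* = 0.375·M/p_2.
Set x_1* = 8.4375 in the demand function and solve for p_1: p_1 = 8.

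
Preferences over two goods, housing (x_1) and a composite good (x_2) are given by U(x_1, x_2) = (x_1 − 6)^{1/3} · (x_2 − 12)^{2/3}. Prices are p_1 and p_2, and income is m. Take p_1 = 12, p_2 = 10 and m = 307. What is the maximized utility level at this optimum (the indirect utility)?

Let x_1' = x_1−6, x_2' = x_2−12. MRS = (1/2)·x_2'/x_1' = p_1/p_2.
After buying the subsistence bundle (6, 12), a share 1/3 of the remaining income goes to x_1: x_1* = 6 + 1/3·(m − 6p_1 − 12p_2)/p_1.
Discretionary income = 307 − 6·12 − 12·10 = 115; x_1* = 6 + 1/3·115/12 = 9.1944; x_2* = 12 + 2/3·115/10 = 19.6667.
Utility at the optimum: U(9.1944, 19.6667) = 5.7262.

V = 5.7262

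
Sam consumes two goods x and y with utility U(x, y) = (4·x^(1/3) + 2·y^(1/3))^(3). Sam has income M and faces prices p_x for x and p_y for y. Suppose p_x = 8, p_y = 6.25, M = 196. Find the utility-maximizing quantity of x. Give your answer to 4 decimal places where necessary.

From the CES first-order condition, 2·(y/x)^(2/3) = p_x/p_y.
Solve for the ratio: y/x = [(1/2)·p_x/p_y]^(1.5).
Substitute y = (y/x)·x into the budget: x* = M/(p_x + p_y·(y/x)).
Numerically y/x = 0.512, so x* = 196/(8 + 6.25·0.512) = 17.5.

x* = 17.5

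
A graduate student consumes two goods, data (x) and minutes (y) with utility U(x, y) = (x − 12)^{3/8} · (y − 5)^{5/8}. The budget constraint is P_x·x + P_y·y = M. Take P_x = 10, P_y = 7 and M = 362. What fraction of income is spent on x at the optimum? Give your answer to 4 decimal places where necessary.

share on x = 0.5459

MRS = (3/5)·(y−5)/(x−12). Tangency with P_x/P_y gives y−5 = (5/3)·(P_x/P_y)·(x−12).
After buying the subsistence bundle (12, 5), a share 0.375 of the remaining income goes to x: x* = 12 + 0.375·(M − 12P_x − 5P_y)/P_x.
Discretionary income = 362 − 12·10 − 5·7 = 207; x* = 12 + 0.375·207/10 = 19.7625; y* = 5 + 0.625·207/7 = 23.4821.
Expenditure on x: 10·19.7625 = 197.625; share = 0.5459.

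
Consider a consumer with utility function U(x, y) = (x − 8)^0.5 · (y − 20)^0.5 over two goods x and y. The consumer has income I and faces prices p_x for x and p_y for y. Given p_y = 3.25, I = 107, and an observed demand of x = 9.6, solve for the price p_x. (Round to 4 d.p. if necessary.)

Let x' = x−8, y' = y−20. MRS = y'/x' = p_x/p_y.
After buying the subsistence bundle (8, 20), a share 0.5 of the remaining income goes to x: x* = 8 + 0.5·(I − 8p_x − 20p_y)/p_x.
Set x* = 9.6 in the demand function and solve for p_x: p_x = 3.75.

p_x = 3.75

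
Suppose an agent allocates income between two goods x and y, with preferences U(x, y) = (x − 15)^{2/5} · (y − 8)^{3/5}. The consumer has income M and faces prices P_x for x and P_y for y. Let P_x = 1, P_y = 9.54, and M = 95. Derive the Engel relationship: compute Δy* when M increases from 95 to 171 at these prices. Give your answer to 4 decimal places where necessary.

Δy* = 4.7799

This is Cobb-Douglas in (x−15, y−8): tangency gives 0.4·P_y·(y−8) = 0.6·P_x·(x−15).
Substituting into the budget: x* = 15 + 0.4·(M − 15·P_x − 8·P_y)/P_x, and y* = 8 + 0.6·(…)/P_y.
Discretionary income = 95 − 15·1 − 8·9.54 = 3.68; y* = 8 + 0.6·3.68/9.54 = 8.2314.
At M' = 171: y* = 13.0113. Change: 13.0113 − 8.2314 = 4.7799.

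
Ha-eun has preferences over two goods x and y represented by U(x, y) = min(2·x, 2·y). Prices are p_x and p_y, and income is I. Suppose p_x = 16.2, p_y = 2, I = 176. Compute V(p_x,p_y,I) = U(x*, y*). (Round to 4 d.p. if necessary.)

V = 19.3407

With perfect complements, no substitution: consume in ratio x:y = 2:2.
Budget: p_x·x + p_y·x = I, so (2·p_x + 2·p_y)·x = 2·I.
Demand: x*(p_x,p_y,I) = 2·I/(2·p_x + 2·p_y), y* = 2·I/(2·p_x + 2·p_y).
Here 2·16.2 + 2·2 = 36.4, giving x* = 9.6703 and y* = 9.6703.
Utility at the optimum: U(9.6703, 9.6703) = 19.3407.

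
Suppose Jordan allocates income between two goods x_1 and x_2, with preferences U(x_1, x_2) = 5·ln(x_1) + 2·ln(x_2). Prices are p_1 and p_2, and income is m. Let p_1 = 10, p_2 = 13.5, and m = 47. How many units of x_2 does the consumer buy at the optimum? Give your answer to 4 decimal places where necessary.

Tangency: MRS = (5/2)·x_2/x_1 = p_1/p_2.
Rearranging, p_2·x_2 = (2/5)·p_1·x_1. Substituting into the budget gives p_1·x_1·(1 + (2/5)) = m.
Demand: x_1*(p_1,p_2,m) = 5/7·m/p_1 and x_2* = 2/7·m/p_2.
At p_1=10, p_2=13.5, m=47: x_2* = 2/7·47/13.5 = 0.9947.

x_2* = 0.9947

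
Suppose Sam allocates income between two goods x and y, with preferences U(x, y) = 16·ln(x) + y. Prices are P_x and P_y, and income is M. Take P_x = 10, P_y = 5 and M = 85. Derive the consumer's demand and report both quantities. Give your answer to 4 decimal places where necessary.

x* = 8, y* = 1

MU_x = 16/x, MU_y = 1. Tangency: 16/x = P_x/P_y.
So x*(P_x,P_y) = 16·P_y/P_x, independent of income; and y* = (M − 16·P_y)/P_y.
At the given prices: x* = 16·5/10 = 8, and y* = 1.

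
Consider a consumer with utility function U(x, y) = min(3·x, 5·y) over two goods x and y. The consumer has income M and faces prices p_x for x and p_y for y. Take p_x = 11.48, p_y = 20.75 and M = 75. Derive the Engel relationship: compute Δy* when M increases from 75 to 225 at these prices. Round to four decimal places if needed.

Leontief preferences: the optimum is at the kink where x/5 = y/3, i.e. y = (3/5)·x.
Budget: p_x·x + p_y·(3/5)·x = M, so (5·p_x + 3·p_y)·x = 5·M.
Demand: x*(p_x,p_y,M) = 5·M/(5·p_x + 3·p_y), y* = 3·M/(5·p_x + 3·p_y).
Here 5·11.48 + 3·20.75 = 119.65, giving y* = 1.8805.
At M' = 225: y* = 5.6415. Change: 5.6415 − 1.8805 = 3.761.

Δy* = 3.761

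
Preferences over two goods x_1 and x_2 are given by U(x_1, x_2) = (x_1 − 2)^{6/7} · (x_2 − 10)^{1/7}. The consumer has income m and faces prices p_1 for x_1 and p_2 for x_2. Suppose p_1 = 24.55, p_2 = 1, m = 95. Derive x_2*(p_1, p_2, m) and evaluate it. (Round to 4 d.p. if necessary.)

MRS = 6·(x_2−10)/(x_1−2). Tangency with p_1/p_2 gives x_2−10 = (1/6)·(p_1/p_2)·(x_1−2).
Substituting into the budget: x_1* = 2 + 6/7·(m − 2·p_1 − 10·p_2)/p_1, and x_2* = 10 + 1/7·(…)/p_2.
Discretionary income = 95 − 2·24.55 − 10·1 = 35.9; x_2* = 10 + 1/7·35.9/1 = 15.1286.

x_2* = 15.1286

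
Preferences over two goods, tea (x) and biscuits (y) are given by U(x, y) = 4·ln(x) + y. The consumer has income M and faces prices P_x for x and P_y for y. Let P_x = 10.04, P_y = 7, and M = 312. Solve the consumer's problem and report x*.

So x*(P_x,P_y) = 4·P_y/P_x, independent of income; and y* = (M − 4·P_y)/P_y.
At the given prices: x* = 4·7/10.04 = 2.7888.

x* = 2.7888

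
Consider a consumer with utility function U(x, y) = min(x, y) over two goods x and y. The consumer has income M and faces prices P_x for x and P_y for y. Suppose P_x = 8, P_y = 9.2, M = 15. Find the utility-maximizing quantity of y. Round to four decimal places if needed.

Leontief preferences: the optimum is at the kink where x/1 = y/1, i.e. y = x.
Budget: P_x·x + P_y·x = M, so (P_x + P_y)·x = M.
Demand: x*(P_x,P_y,M) = M/(P_x + P_y), y* = M/(P_x + P_y).
Here 8 + 9.2 = 17.2, giving y* = 0.8721.

y* = 0.8721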